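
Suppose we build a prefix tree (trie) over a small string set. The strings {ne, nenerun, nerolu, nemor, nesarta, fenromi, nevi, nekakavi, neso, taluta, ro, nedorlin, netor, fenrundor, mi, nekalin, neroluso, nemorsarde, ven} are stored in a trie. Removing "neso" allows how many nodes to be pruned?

1

After clearing the end-marker at "neso", prune upward until reaching a node still needed by another word.
The suffix "o" (1 node) is used only by "neso"; the node for "nes" still has the child "a", so pruning stops there.
Nodes removed: 1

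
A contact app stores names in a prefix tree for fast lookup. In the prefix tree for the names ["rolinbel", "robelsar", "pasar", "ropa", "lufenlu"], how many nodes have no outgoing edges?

Leaves are exactly the stored words that no other stored word extends.
Those words: "lufenlu", "pasar", "robelsar", "rolinbel", "ropa"
Leaf count: 5

5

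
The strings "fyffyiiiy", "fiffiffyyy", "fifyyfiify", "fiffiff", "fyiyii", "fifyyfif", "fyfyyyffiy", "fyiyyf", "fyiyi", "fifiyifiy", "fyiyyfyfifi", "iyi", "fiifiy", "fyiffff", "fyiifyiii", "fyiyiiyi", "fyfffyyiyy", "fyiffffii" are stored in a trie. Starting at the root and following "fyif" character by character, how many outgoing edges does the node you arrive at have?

1

Walk "fyif" from the root, arriving at one node.
Characters that immediately follow "fyif" among the stored strings: {f}.
That node has 1 child edge.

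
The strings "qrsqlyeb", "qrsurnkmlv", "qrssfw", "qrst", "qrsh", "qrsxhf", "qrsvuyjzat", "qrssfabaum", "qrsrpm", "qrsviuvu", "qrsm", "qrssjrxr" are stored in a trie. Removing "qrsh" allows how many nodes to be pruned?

1

A node on "qrsh"'s path can go only if nothing else ends at it or branches off below it.
The suffix "h" (1 node) is used only by "qrsh"; the node for "qrs" still has the child "q", so pruning stops there.
Nodes removed: 1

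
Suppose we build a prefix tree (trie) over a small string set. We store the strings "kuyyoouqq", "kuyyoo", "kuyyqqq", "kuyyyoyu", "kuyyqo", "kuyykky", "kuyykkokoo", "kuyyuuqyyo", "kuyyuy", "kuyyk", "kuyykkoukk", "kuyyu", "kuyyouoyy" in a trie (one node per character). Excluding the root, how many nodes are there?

38

Count nodes per top-level branch (shared prefixes stored once):
  'k'-branch (kuyyk, kuyykkokoo, kuyykkoukk, kuyykky, kuyyoo, kuyyoouqq, kuyyouoyy, kuyyqo, kuyyqqq, kuyyu, kuyyuuqyyo, kuyyuy, kuyyyoyu): 38 nodes
Sum: 38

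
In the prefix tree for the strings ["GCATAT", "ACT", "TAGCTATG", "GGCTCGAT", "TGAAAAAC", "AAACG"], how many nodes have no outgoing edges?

A leaf is a node with no children — equivalently, the end of a word that is not a proper prefix of any other stored word.
Those words: "AAACG", "ACT", "GCATAT", "GGCTCGAT", "TAGCTATG", "TGAAAAAC"
Leaf count: 6

6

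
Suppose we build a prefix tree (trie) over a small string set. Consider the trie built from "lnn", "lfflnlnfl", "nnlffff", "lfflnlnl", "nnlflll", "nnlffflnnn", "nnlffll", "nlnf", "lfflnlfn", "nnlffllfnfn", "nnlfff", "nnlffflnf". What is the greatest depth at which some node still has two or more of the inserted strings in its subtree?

8

Look for the deepest trie node that still has at least two words in its subtree.
e.g. "nnlffflnf" and "nnlffflnnn" share the prefix "nnlfffln" of length 8; no pair shares a longer one.
Longest shared-prefix length: 8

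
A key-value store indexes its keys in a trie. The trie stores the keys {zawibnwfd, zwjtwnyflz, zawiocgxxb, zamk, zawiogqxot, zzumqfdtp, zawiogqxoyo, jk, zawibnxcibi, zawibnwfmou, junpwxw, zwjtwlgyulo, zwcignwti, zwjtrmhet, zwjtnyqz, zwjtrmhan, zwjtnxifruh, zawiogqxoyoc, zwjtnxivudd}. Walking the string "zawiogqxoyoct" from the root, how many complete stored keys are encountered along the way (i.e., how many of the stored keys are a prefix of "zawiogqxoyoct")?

2

Walk "zawiogqxoyoct" from the root; an end-of-word marker is hit whenever a stored word is a prefix of "zawiogqxoyoct".
Prefixes of the query that are stored words: "zawiogqxoyo", "zawiogqxoyoc"
Count: 2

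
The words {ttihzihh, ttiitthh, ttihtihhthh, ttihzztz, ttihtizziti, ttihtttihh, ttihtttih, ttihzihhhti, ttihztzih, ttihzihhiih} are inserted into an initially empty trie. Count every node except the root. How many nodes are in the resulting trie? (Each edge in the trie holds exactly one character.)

43

Count nodes per top-level branch (shared prefixes stored once):
  't'-branch (ttihtihhthh, ttihtizziti, ttihtttih, ttihtttihh, ttihzihh, ttihzihhhti, ttihzihhiih, ttihztzih, ttihzztz, ttiitthh): 43 nodes
Sum: 43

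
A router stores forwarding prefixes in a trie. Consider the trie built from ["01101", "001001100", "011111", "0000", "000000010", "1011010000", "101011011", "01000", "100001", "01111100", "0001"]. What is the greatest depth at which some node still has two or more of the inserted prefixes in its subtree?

6

Equivalently: take the maximum, over all pairs, of their longest common prefix length.
e.g. "011111" and "01111100" share the prefix "011111" of length 6; no pair shares a longer one.
Longest shared-prefix length: 6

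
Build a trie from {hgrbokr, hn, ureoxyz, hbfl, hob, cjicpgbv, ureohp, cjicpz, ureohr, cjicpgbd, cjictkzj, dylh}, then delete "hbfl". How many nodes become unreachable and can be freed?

3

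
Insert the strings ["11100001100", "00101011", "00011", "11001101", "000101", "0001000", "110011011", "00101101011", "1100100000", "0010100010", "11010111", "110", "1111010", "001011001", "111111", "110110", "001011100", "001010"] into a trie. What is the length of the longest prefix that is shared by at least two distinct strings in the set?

8

Equivalently: take the maximum, over all pairs, of their longest common prefix length.
"11001101" and "110011011" agree on "11001101" (8 characters) before diverging; nothing deeper is shared.
Longest shared-prefix length: 8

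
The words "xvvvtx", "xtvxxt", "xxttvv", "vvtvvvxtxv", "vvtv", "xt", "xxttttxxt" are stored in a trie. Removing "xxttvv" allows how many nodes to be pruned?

2

Walk "xxttvv" from the leaf back toward the root, removing each node that no remaining word uses.
The suffix "vv" (2 nodes) is used only by "xxttvv"; the node for "xxtt" still has the child "t", so pruning stops there.
Nodes removed: 2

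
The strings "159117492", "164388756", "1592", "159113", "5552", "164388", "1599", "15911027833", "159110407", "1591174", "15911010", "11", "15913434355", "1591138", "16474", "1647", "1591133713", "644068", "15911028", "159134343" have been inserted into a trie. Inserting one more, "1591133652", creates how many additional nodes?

3

Walking "1591133652" from the root, the first 7 characters ("1591133") follow existing edges; "6" is the first miss.
Each of the 3 remaining characters creates one node.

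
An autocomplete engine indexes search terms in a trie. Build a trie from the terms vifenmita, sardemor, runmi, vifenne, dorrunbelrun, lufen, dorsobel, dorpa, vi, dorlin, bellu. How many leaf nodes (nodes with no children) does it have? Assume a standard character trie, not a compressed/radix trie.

10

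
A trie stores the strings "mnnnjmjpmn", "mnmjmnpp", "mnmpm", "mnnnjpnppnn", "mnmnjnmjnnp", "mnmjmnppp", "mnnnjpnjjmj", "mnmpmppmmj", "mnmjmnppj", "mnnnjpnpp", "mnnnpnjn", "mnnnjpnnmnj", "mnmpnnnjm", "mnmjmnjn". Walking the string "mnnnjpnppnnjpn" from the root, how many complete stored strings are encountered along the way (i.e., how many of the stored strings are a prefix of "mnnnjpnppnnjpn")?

2

Check each prefix of "mnnnjpnppnnjpn" against the stored set — each match is an end-marker on the path.
Prefixes of the query that are stored words: "mnnnjpnpp", "mnnnjpnppnn"
Count: 2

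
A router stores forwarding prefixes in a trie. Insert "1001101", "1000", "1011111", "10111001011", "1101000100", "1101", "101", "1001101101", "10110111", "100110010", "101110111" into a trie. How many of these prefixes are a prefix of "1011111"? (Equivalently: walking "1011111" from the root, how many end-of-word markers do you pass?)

Walk "1011111" from the root; an end-of-word marker is hit whenever a stored word is a prefix of "1011111".
Prefixes of the query that are stored words: "101", "1011111"
Count: 2

2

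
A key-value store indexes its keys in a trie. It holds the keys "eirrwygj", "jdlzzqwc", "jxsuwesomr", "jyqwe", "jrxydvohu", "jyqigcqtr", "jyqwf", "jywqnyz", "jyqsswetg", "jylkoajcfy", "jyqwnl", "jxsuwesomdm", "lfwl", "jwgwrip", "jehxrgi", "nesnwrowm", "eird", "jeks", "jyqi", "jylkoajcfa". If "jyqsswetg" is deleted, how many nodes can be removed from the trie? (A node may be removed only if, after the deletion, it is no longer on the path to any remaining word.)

Walk "jyqsswetg" from the leaf back toward the root, removing each node that no remaining word uses.
The suffix "sswetg" (6 nodes) is used only by "jyqsswetg"; the node for "jyq" still has the child "w", so pruning stops there.
Nodes removed: 6

6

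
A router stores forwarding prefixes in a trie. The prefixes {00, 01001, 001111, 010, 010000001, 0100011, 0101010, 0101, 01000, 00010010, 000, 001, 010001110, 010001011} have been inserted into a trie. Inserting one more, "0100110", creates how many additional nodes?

"01001" is already a path in the trie; the remaining "10" must be added.
Each of the 2 remaining characters creates one node.

2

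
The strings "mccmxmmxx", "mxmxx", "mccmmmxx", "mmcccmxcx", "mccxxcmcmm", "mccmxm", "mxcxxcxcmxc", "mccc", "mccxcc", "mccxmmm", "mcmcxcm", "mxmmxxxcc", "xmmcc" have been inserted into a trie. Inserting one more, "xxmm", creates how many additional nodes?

3

"x" is already a path in the trie; the remaining "xmm" must be added.
Each of the 3 remaining characters creates one node.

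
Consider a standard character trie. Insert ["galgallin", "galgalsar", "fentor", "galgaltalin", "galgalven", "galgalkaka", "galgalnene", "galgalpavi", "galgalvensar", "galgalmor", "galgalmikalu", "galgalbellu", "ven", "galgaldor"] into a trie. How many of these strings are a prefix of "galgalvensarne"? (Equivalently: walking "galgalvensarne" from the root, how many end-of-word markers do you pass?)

Check each prefix of "galgalvensarne" against the stored set — each match is an end-marker on the path.
Prefixes of the query that are stored words: "galgalven", "galgalvensar"
Count: 2

2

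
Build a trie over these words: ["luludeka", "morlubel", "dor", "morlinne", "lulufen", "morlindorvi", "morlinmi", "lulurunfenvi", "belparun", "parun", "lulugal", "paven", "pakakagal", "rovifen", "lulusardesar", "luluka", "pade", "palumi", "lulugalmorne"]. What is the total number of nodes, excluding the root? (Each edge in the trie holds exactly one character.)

95

Insert word by word; a character creates a node only if that edge doesn't already exist:
  "luludeka" → 8 new (l, u, l, u, d, e, k, a)
  "morlubel" → 8 new (m, o, r, l, u, b, e, l)
  "dor" → 3 new (d, o, r)
  "morlinne" → prefix "morl" already present; 4 new (i, n, n, e)
  "lulufen" → prefix "lulu" already present; 3 new (f, e, n)
  "morlindorvi" → prefix "morlin" already present; 5 new (d, o, r, v, i)
  "morlinmi" → prefix "morlin" already present; 2 new (m, i)
  "lulurunfenvi" → prefix "lulu" already present; 8 new (r, u, n, f, e, n, v, i)
  "belparun" → 8 new (b, e, l, p, a, r, u, n)
  "parun" → 5 new (p, a, r, u, n)
  "lulugal" → prefix "lulu" already present; 3 new (g, a, l)
  "paven" → prefix "pa" already present; 3 new (v, e, n)
  "pakakagal" → prefix "pa" already present; 7 new (k, a, k, a, g, a, l)
  "rovifen" → 7 new (r, o, v, i, f, e, n)
  "lulusardesar" → prefix "lulu" already present; 8 new (s, a, r, d, e, s, a, r)
  "luluka" → prefix "lulu" already present; 2 new (k, a)
  "pade" → prefix "pa" already present; 2 new (d, e)
  "palumi" → prefix "pa" already present; 4 new (l, u, m, i)
  "lulugalmorne" → prefix "lulugal" already present; 5 new (m, o, r, n, e)
Total nodes = 8 + 8 + 3 + 4 + 3 + 5 + 2 + 8 + 8 + 5 + 3 + 3 + 7 + 7 + 8 + 2 + 2 + 4 + 5 = 95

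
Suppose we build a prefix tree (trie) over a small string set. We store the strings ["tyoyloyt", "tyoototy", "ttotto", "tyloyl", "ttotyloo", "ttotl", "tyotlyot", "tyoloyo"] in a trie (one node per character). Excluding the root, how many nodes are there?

Insert word by word; a character creates a node only if that edge doesn't already exist:
  "tyoyloyt" → 8 new (t, y, o, y, l, o, y, t)
  "tyoototy" → prefix "tyo" already present; 5 new (o, t, o, t, y)
  "ttotto" → prefix "t" already present; 5 new (t, o, t, t, o)
  "tyloyl" → prefix "ty" already present; 4 new (l, o, y, l)
  "ttotyloo" → prefix "ttot" already present; 4 new (y, l, o, o)
  "ttotl" → prefix "ttot" already present; 1 new (l)
  "tyotlyot" → prefix "tyo" already present; 5 new (t, l, y, o, t)
  "tyoloyo" → prefix "tyo" already present; 4 new (l, o, y, o)
Total nodes = 8 + 5 + 5 + 4 + 4 + 1 + 5 + 4 = 36

36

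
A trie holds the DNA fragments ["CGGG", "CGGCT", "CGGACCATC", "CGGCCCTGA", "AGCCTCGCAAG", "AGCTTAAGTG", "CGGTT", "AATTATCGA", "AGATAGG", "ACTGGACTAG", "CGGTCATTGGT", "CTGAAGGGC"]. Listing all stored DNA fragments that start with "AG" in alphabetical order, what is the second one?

AGCCTCGCAAG

DFS of the "AG" subtree visits, in order: "AGATAGG", "AGCCTCGCAAG", "AGCTTAAGTG"
Position 2: AGCCTCGCAAG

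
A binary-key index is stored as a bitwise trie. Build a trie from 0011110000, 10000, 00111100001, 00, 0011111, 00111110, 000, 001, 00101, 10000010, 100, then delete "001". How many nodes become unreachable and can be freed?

After clearing the end-marker at "001", prune upward until reaching a node still needed by another word.
Every node on "001" is still needed (e.g. by "0011110000"), so nothing is freed.
Nodes removed: 0

0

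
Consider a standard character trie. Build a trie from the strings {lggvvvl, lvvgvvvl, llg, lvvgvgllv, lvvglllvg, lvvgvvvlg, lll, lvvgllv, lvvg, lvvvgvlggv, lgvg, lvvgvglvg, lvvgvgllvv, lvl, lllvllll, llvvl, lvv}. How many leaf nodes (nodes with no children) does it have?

12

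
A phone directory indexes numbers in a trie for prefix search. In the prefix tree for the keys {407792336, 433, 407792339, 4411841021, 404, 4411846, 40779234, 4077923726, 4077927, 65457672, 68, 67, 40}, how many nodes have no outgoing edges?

A leaf is a node with no children — equivalently, the end of a word that is not a proper prefix of any other stored word.
Those words: "404", "407792336", "407792339", "40779234", "4077923726", "4077927", "433", "4411841021", "4411846", "65457672", "67", "68"
Leaf count: 12

12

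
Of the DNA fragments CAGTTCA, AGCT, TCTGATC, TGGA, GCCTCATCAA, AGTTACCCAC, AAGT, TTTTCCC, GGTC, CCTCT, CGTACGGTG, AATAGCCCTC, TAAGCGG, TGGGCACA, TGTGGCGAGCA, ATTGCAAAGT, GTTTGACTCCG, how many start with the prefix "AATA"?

1

Filter for entries beginning with "AATA":
Words under "AATA": AATAGCCCTC
Count: 1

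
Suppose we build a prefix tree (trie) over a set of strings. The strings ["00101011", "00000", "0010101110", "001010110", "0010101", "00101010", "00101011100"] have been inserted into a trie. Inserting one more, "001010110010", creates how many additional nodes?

"001010110" is already a path in the trie; the remaining "010" must be added.
So 12 − 9 = 3 new nodes.

3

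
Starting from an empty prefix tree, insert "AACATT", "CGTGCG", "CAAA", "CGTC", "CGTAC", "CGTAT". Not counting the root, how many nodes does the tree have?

19

Count nodes per top-level branch (shared prefixes stored once):
  'A'-branch (AACATT): 6 nodes
  'C'-branch (CAAA, CGTAC, CGTAT, CGTC, CGTGCG): 13 nodes
Sum: 19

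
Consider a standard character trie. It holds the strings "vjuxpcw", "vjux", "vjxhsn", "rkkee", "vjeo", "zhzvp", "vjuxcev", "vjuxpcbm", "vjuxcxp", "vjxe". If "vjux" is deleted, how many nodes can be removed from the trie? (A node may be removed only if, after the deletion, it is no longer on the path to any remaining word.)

After clearing the end-marker at "vjux", prune upward until reaching a node still needed by another word.
Every node on "vjux" is still needed (e.g. by "vjuxpcw"), so nothing is freed.
Nodes removed: 0

0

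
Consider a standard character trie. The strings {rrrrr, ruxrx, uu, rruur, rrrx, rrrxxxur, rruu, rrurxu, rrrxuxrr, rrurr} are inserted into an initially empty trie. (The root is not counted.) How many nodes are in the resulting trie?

27

Trie structure (* marks end of a word):
(root)
├─ r
│  ├─ r
│  │  ├─ r
│  │  │  ├─ r
│  │  │  │  └─ r *
│  │  │  └─ x *
│  │  │     ├─ u
│  │  │     │  └─ x
│  │  │     │     └─ r
│  │  │     │        └─ r *
│  │  │     └─ x
│  │  │        └─ x
│  │  │           └─ u
│  │  │              └─ r *
│  │  └─ u
│  │     ├─ r
│  │     │  ├─ r *
│  │     │  └─ x
│  │     │     └─ u *
│  │     └─ u *
│  │        └─ r *
│  └─ u
│     └─ x
│        └─ r
│           └─ x *
└─ u
   └─ u *
Counting every labelled node above: 27.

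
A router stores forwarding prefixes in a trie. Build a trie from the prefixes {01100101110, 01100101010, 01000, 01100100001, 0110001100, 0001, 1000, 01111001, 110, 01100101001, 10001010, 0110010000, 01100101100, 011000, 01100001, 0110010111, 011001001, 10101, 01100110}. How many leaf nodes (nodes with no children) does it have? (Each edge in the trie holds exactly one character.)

Leaves are exactly the stored words that no other stored word extends.
Those words: "0001", "01000", "01100001", "0110001100", "01100100001", "011001001", "01100101001", "01100101010", "01100101100", "01100101110", "01100110", "01111001", "10001010", "10101", "110"
Leaf count: 15

15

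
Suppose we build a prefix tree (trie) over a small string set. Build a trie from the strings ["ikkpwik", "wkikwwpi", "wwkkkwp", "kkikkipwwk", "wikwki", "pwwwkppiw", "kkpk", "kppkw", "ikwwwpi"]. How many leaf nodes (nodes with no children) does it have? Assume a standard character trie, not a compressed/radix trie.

A leaf is a node with no children — equivalently, the end of a word that is not a proper prefix of any other stored word.
Those words: "ikkpwik", "ikwwwpi", "kkikkipwwk", "kkpk", "kppkw", "pwwwkppiw", "wikwki", "wkikwwpi", "wwkkkwp"
Leaf count: 9

9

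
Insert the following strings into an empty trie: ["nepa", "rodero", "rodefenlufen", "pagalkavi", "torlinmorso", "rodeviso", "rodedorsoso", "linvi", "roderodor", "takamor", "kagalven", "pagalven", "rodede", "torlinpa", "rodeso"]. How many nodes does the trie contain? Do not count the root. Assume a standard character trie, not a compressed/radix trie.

79

Insert word by word; a character creates a node only if that edge doesn't already exist:
  "nepa" → 4 new (n, e, p, a)
  "rodero" → 6 new (r, o, d, e, r, o)
  "rodefenlufen" → prefix "rode" already present; 8 new (f, e, n, l, u, f, e, n)
  "pagalkavi" → 9 new (p, a, g, a, l, k, a, v, i)
  "torlinmorso" → 11 new (t, o, r, l, i, n, m, o, r, s, o)
  "rodeviso" → prefix "rode" already present; 4 new (v, i, s, o)
  "rodedorsoso" → prefix "rode" already present; 7 new (d, o, r, s, o, s, o)
  "linvi" → 5 new (l, i, n, v, i)
  "roderodor" → prefix "rodero" already present; 3 new (d, o, r)
  "takamor" → prefix "t" already present; 6 new (a, k, a, m, o, r)
  "kagalven" → 8 new (k, a, g, a, l, v, e, n)
  "pagalven" → prefix "pagal" already present; 3 new (v, e, n)
  "rodede" → prefix "roded" already present; 1 new (e)
  "torlinpa" → prefix "torlin" already present; 2 new (p, a)
  "rodeso" → prefix "rode" already present; 2 new (s, o)
Total nodes = 4 + 6 + 8 + 9 + 11 + 4 + 7 + 5 + 3 + 6 + 8 + 3 + 1 + 2 + 2 = 79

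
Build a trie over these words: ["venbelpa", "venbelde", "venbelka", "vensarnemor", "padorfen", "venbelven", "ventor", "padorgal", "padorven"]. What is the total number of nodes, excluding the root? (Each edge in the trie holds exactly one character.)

40

Trie structure (* marks end of a word):
(root)
├─ p
│  └─ a
│     └─ d
│        └─ o
│           └─ r
│              ├─ f
│              │  └─ e
│              │     └─ n *
│              ├─ g
│              │  └─ a
│              │     └─ l *
│              └─ v
│                 └─ e
│                    └─ n *
└─ v
   └─ e
      └─ n
         ├─ b
         │  └─ e
         │     └─ l
         │        ├─ d
         │        │  └─ e *
         │        ├─ k
         │        │  └─ a *
         │        ├─ p
         │        │  └─ a *
         │        └─ v
         │           └─ e
         │              └─ n *
         ├─ s
         │  └─ a
         │     └─ r
         │        └─ n
         │           └─ e
         │              └─ m
         │                 └─ o
         │                    └─ r *
         └─ t
            └─ o
               └─ r *
Counting every labelled node above: 40.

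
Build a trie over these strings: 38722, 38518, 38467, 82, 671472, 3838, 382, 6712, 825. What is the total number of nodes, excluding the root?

24

Count nodes per top-level branch (shared prefixes stored once):
  '3'-branch (382, 3838, 38467, 38518, 38722): 14 nodes
  '6'-branch (6712, 671472): 7 nodes
  '8'-branch (82, 825): 3 nodes
Sum: 24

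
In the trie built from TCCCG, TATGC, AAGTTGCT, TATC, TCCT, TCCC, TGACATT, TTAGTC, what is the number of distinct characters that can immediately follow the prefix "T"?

4

The children of the "T" node are the distinct next characters among strings starting with "T".
Characters that immediately follow "T" among the stored strings: {A, C, G, T}.
That node has 4 child edges.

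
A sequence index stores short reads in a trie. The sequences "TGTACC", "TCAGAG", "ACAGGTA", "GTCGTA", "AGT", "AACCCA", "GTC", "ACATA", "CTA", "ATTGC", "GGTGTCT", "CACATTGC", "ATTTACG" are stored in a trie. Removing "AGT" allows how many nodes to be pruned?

Walk "AGT" from the leaf back toward the root, removing each node that no remaining word uses.
The suffix "GT" (2 nodes) is used only by "AGT"; the node for "A" still has the child "C", so pruning stops there.
Nodes removed: 2

2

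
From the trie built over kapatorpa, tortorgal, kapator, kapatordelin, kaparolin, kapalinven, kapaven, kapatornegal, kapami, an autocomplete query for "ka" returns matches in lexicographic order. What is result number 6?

Words with prefix "ka", in lexicographic order: "kapalinven", "kapami", "kaparolin", "kapator", "kapatordelin", "kapatornegal", "kapatorpa", "kapaven"
The 6th is kapatornegal.

kapatornegal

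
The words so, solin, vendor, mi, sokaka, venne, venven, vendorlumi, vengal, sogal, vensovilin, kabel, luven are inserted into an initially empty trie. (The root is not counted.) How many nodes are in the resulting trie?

For each word, the new-node count is its length minus the longest prefix already in the trie:
  "so" → 2 new (s, o)
  "solin" → prefix "so" already present; 3 new (l, i, n)
  "vendor" → 6 new (v, e, n, d, o, r)
  "mi" → 2 new (m, i)
  "sokaka" → prefix "so" already present; 4 new (k, a, k, a)
  "venne" → prefix "ven" already present; 2 new (n, e)
  "venven" → prefix "ven" already present; 3 new (v, e, n)
  "vendorlumi" → prefix "vendor" already present; 4 new (l, u, m, i)
  "vengal" → prefix "ven" already present; 3 new (g, a, l)
  "sogal" → prefix "so" already present; 3 new (g, a, l)
  "vensovilin" → prefix "ven" already present; 7 new (s, o, v, i, l, i, n)
  "kabel" → 5 new (k, a, b, e, l)
  "luven" → 5 new (l, u, v, e, n)
Total nodes = 2 + 3 + 6 + 2 + 4 + 2 + 3 + 4 + 3 + 3 + 7 + 5 + 5 = 49

49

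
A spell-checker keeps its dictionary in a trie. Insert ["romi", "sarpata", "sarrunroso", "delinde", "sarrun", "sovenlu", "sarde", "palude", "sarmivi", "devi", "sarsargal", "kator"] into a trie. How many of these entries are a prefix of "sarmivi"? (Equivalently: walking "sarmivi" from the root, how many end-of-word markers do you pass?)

Check each prefix of "sarmivi" against the stored set — each match is an end-marker on the path.
Prefixes of the query that are stored words: "sarmivi"
Count: 1

1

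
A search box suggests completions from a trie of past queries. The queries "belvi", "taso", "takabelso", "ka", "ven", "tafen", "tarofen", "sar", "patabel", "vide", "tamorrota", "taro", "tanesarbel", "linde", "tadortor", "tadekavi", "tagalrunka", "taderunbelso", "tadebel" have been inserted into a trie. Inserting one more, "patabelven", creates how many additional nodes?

3

"patabel" is already a path in the trie; the remaining "ven" must be added.
Each of the 3 remaining characters creates one node.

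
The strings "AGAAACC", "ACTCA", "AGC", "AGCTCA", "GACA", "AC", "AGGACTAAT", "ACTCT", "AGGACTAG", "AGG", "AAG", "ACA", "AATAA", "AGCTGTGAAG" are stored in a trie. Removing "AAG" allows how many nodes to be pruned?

A node on "AAG"'s path can go only if nothing else ends at it or branches off below it.
The suffix "G" (1 node) is used only by "AAG"; the node for "AA" still has the child "T", so pruning stops there.
Nodes removed: 1

1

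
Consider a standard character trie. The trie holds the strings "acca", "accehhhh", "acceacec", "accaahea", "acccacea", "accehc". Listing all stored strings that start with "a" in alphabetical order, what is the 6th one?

accehhhh

Words with prefix "a", in lexicographic order: "acca", "accaahea", "acccacea", "acceacec", "accehc", "accehhhh"
The 6th is accehhhh.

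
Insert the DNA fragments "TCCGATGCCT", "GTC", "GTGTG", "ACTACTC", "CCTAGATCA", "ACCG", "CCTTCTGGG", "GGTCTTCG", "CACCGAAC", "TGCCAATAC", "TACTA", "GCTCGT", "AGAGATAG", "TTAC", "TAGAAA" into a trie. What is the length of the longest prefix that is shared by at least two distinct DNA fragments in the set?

The deepest shared node is where two words last agree before diverging.
"CCTAGATCA" and "CCTTCTGGG" agree on "CCT" (3 characters) before diverging; nothing deeper is shared.
Longest shared-prefix length: 3

3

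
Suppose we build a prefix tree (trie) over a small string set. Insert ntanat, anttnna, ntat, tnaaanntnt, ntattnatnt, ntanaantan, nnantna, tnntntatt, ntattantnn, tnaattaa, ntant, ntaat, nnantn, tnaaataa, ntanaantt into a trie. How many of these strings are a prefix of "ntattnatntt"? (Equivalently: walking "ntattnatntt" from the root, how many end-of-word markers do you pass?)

2

Check each prefix of "ntattnatntt" against the stored set — each match is an end-marker on the path.
Prefixes of the query that are stored words: "ntat", "ntattnatnt"
Count: 2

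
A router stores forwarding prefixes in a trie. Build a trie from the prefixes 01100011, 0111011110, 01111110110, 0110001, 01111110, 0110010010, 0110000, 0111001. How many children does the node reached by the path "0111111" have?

1

The children of the "0111111" node are the distinct next characters among strings starting with "0111111".
Characters that immediately follow "0111111" among the stored strings: {0}.
That node has 1 child edge.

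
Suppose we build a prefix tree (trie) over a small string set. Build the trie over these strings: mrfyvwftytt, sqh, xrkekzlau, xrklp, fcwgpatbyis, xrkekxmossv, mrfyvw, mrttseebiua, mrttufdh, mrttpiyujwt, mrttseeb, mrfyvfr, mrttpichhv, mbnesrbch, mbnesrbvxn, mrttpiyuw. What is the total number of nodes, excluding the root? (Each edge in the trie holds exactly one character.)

80

Trace insertions, counting only characters that open a new branch:
  "mrfyvwftytt" → 11 new (m, r, f, y, v, w, f, t, y, t, t)
  "sqh" → 3 new (s, q, h)
  "xrkekzlau" → 9 new (x, r, k, e, k, z, l, a, u)
  "xrklp" → prefix "xrk" already present; 2 new (l, p)
  "fcwgpatbyis" → 11 new (f, c, w, g, p, a, t, b, y, i, s)
  "xrkekxmossv" → prefix "xrkek" already present; 6 new (x, m, o, s, s, v)
  "mrfyvw" → prefix "mrfyvw" already present; 0 new (none)
  "mrttseebiua" → prefix "mr" already present; 9 new (t, t, s, e, e, b, i, u, a)
  "mrttufdh" → prefix "mrtt" already present; 4 new (u, f, d, h)
  "mrttpiyujwt" → prefix "mrtt" already present; 7 new (p, i, y, u, j, w, t)
  "mrttseeb" → prefix "mrttseeb" already present; 0 new (none)
  "mrfyvfr" → prefix "mrfyv" already present; 2 new (f, r)
  "mrttpichhv" → prefix "mrttpi" already present; 4 new (c, h, h, v)
  "mbnesrbch" → prefix "m" already present; 8 new (b, n, e, s, r, b, c, h)
  "mbnesrbvxn" → prefix "mbnesrb" already present; 3 new (v, x, n)
  "mrttpiyuw" → prefix "mrttpiyu" already present; 1 new (w)
Total nodes = 11 + 3 + 9 + 2 + 11 + 6 + 0 + 9 + 4 + 7 + 0 + 2 + 4 + 8 + 3 + 1 = 80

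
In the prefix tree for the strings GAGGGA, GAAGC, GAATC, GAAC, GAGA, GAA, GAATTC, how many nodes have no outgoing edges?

6

A leaf is a node with no children — equivalently, the end of a word that is not a proper prefix of any other stored word.
Those words: "GAAC", "GAAGC", "GAATC", "GAATTC", "GAGA", "GAGGGA"
Leaf count: 6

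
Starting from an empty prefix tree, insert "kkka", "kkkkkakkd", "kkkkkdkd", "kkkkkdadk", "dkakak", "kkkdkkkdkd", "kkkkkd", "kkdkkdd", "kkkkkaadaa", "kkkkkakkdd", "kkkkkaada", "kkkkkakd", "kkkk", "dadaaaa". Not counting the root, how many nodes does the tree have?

46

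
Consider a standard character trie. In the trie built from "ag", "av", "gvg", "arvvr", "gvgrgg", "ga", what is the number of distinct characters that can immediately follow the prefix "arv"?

The children of the "arv" node are the distinct next characters among strings starting with "arv".
Characters that immediately follow "arv" among the stored strings: {v}.
That node has 1 child edge.

1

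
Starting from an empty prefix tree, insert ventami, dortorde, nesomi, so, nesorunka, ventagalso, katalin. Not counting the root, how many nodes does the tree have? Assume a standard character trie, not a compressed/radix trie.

Trie structure (* marks end of a word):
(root)
├─ d
│  └─ o
│     └─ r
│        └─ t
│           └─ o
│              └─ r
│                 └─ d
│                    └─ e *
├─ k
│  └─ a
│     └─ t
│        └─ a
│           └─ l
│              └─ i
│                 └─ n *
├─ n
│  └─ e
│     └─ s
│        └─ o
│           ├─ m
│           │  └─ i *
│           └─ r
│              └─ u
│                 └─ n
│                    └─ k
│                       └─ a *
├─ s
│  └─ o *
└─ v
   └─ e
      └─ n
         └─ t
            └─ a
               ├─ g
               │  └─ a
               │     └─ l
               │        └─ s
               │           └─ o *
               └─ m
                  └─ i *
Counting every labelled node above: 40.

40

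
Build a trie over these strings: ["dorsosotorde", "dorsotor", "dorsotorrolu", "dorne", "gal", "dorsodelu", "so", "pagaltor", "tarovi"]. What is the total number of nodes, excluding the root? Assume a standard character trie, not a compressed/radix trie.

44

Count nodes per top-level branch (shared prefixes stored once):
  'd'-branch (dorne, dorsodelu, dorsosotorde, dorsotor, dorsotorrolu): 25 nodes
  'g'-branch (gal): 3 nodes
  'p'-branch (pagaltor): 8 nodes
  's'-branch (so): 2 nodes
  't'-branch (tarovi): 6 nodes
Sum: 44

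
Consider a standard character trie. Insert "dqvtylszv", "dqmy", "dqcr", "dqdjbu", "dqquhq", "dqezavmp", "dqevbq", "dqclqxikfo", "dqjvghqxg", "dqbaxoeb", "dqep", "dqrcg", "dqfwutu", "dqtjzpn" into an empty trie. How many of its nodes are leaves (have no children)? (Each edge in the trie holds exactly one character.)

A leaf is a node with no children — equivalently, the end of a word that is not a proper prefix of any other stored word.
Those words: "dqbaxoeb", "dqclqxikfo", "dqcr", "dqdjbu", "dqep", "dqevbq", "dqezavmp", "dqfwutu", "dqjvghqxg", "dqmy", "dqquhq", "dqrcg", "dqtjzpn", "dqvtylszv"
Leaf count: 14

14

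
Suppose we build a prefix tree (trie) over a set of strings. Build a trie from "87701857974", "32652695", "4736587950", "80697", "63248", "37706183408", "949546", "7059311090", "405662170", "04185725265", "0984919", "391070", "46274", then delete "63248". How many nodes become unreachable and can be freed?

5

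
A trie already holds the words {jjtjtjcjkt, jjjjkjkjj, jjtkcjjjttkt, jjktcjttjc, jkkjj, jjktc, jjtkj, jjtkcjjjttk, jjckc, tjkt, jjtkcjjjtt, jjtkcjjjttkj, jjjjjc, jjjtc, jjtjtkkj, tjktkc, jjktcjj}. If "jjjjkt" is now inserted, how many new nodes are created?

Walking "jjjjkt" from the root, the first 5 characters ("jjjjk") follow existing edges; "t" is the first miss.
So 6 − 5 = 1 new nodes.

1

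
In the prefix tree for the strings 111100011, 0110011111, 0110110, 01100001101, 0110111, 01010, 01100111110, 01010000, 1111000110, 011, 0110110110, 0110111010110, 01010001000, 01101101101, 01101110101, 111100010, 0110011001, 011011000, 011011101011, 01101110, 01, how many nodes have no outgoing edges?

10

A leaf is a node with no children — equivalently, the end of a word that is not a proper prefix of any other stored word.
Those words: "01010000", "01010001000", "01100001101", "0110011001", "01100111110", "011011000", "01101101101", "0110111010110", "111100010", "1111000110"
Leaf count: 10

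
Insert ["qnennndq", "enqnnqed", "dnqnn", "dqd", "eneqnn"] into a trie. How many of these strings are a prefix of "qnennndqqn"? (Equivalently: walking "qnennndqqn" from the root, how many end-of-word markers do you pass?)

Traverse "qnennndqqn" character by character; count nodes along the way that are marked as word ends.
Prefixes of the query that are stored words: "qnennndq"
Count: 1

1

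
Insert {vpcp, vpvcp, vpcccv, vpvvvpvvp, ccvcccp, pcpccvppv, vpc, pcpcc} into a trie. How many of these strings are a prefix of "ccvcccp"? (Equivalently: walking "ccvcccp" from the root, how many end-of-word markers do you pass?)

Check each prefix of "ccvcccp" against the stored set — each match is an end-marker on the path.
Prefixes of the query that are stored words: "ccvcccp"
Count: 1

1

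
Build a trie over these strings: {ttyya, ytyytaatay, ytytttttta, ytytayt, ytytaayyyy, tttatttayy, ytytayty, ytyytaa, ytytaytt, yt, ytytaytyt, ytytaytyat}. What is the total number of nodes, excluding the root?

For each word, the new-node count is its length minus the longest prefix already in the trie:
  "ttyya" → 5 new (t, t, y, y, a)
  "ytyytaatay" → 10 new (y, t, y, y, t, a, a, t, a, y)
  "ytytttttta" → prefix "yty" already present; 7 new (t, t, t, t, t, t, a)
  "ytytayt" → prefix "ytyt" already present; 3 new (a, y, t)
  "ytytaayyyy" → prefix "ytyta" already present; 5 new (a, y, y, y, y)
  "tttatttayy" → prefix "tt" already present; 8 new (t, a, t, t, t, a, y, y)
  "ytytayty" → prefix "ytytayt" already present; 1 new (y)
  "ytyytaa" → prefix "ytyytaa" already present; 0 new (none)
  "ytytaytt" → prefix "ytytayt" already present; 1 new (t)
  "yt" → prefix "yt" already present; 0 new (none)
  "ytytaytyt" → prefix "ytytayty" already present; 1 new (t)
  "ytytaytyat" → prefix "ytytayty" already present; 2 new (a, t)
Total nodes = 5 + 10 + 7 + 3 + 5 + 8 + 1 + 0 + 1 + 0 + 1 + 2 = 43

43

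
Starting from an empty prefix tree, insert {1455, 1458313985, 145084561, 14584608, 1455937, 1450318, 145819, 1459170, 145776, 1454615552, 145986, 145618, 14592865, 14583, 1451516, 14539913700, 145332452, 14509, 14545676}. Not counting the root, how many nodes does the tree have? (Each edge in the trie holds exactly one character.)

74

Count nodes per top-level branch (shared prefixes stored once):
  '1'-branch (1450318, 145084561, 14509, 1451516, 145332452, 14539913700, 14545676, 1454615552, 1455, 1455937, 145618, 145776, 145819, 14583, 1458313985, 14584608, 1459170, 14592865, 145986): 74 nodes
Sum: 74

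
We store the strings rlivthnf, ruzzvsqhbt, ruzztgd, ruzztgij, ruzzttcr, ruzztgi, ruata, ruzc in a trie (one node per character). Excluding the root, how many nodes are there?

29

Count nodes per top-level branch (shared prefixes stored once):
  'r'-branch (rlivthnf, ruata, ruzc, ruzztgd, ruzztgi, ruzztgij, ruzzttcr, ruzzvsqhbt): 29 nodes
Sum: 29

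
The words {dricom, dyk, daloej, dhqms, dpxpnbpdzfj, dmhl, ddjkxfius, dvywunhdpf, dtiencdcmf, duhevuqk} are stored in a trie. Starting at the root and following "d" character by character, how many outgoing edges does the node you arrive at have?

10

The children of the "d" node are the distinct next characters among strings starting with "d".
Characters that immediately follow "d" among the stored strings: {a, d, h, m, p, r, t, u, v, y}.
That node has 10 child edges.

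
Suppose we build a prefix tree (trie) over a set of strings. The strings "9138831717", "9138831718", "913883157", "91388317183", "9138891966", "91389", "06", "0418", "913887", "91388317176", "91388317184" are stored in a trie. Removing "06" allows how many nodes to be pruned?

A node on "06"'s path can go only if nothing else ends at it or branches off below it.
The suffix "6" (1 node) is used only by "06"; the node for "0" still has the child "4", so pruning stops there.
Nodes removed: 1

1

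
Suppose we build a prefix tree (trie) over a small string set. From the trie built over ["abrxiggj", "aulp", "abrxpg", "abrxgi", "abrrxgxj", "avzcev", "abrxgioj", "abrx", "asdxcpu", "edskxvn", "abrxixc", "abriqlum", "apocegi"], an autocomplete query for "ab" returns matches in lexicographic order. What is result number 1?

Words with prefix "ab", in lexicographic order: "abriqlum", "abrrxgxj", "abrx", "abrxgi", "abrxgioj", "abrxiggj", "abrxixc", "abrxpg"
Position 1: abriqlum

abriqlum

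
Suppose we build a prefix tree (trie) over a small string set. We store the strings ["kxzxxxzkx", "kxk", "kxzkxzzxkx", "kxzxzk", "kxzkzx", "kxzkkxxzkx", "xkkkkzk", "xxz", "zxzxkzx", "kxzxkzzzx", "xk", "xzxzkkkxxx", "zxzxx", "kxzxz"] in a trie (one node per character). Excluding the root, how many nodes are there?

58

Count nodes per top-level branch (shared prefixes stored once):
  'k'-branch (kxk, kxzkkxxzkx, kxzkxzzxkx, kxzkzx, kxzxkzzzx, kxzxxxzkx, kxzxz, kxzxzk): 32 nodes
  'x'-branch (xk, xkkkkzk, xxz, xzxzkkkxxx): 18 nodes
  'z'-branch (zxzxkzx, zxzxx): 8 nodes
Sum: 58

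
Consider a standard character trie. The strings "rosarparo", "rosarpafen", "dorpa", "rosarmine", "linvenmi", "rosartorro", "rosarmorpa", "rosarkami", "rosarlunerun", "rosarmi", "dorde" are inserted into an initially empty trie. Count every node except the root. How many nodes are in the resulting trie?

51

Count nodes per top-level branch (shared prefixes stored once):
  'd'-branch (dorde, dorpa): 7 nodes
  'l'-branch (linvenmi): 8 nodes
  'r'-branch (rosarkami, rosarlunerun, rosarmi, rosarmine, rosarmorpa, rosarpafen, rosarparo, rosartorro): 36 nodes
Sum: 51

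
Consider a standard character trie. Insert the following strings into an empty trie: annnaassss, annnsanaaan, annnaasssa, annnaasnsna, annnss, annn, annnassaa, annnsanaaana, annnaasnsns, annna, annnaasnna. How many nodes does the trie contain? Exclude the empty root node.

31

Insert word by word; a character creates a node only if that edge doesn't already exist:
  "annnaassss" → 10 new (a, n, n, n, a, a, s, s, s, s)
  "annnsanaaan" → prefix "annn" already present; 7 new (s, a, n, a, a, a, n)
  "annnaasssa" → prefix "annnaasss" already present; 1 new (a)
  "annnaasnsna" → prefix "annnaas" already present; 4 new (n, s, n, a)
  "annnss" → prefix "annns" already present; 1 new (s)
  "annn" → prefix "annn" already present; 0 new (none)
  "annnassaa" → prefix "annna" already present; 4 new (s, s, a, a)
  "annnsanaaana" → prefix "annnsanaaan" already present; 1 new (a)
  "annnaasnsns" → prefix "annnaasnsn" already present; 1 new (s)
  "annna" → prefix "annna" already present; 0 new (none)
  "annnaasnna" → prefix "annnaasn" already present; 2 new (n, a)
Total nodes = 10 + 7 + 1 + 4 + 1 + 0 + 4 + 1 + 1 + 0 + 2 = 31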